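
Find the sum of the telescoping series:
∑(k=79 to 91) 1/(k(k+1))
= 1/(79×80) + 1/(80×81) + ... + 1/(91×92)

Partial fractions: 1/(k(k+1)) = 1/k - 1/(k+1)
The series telescopes:
= (1/79 - 1/80) + (1/80 - 1/81) + ... + (1/91 - 1/92)
= 1/79 - 1/92
= 13/7268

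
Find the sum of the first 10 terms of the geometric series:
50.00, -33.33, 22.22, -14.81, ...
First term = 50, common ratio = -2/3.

Sₙ = a(1 - rⁿ) / (1 - r)
S_10 = 50(1 - (-2/3)^10) / (1 - (-2/3))
S_10 = 50(1 - (1024/59049)) / (5/3)
S_10 = 580250/19683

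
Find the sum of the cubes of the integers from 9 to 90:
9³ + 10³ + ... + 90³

Use ∑_{k=1}^{n} k³ = [n(n+1)/2]², then subtract the first 8 terms.
∑_{k=1}^{90} k³ = [90×91/2]² = 4095² = 16769025
∑_{k=1}^{8} k³ = [8×9/2]² = 36² = 1296
∑_{k=9}^{90} k³ = 16769025 - 1296 = 16767729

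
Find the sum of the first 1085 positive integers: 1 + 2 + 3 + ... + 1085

Formula: ∑k = n(n+1)/2
= 1085×1086/2
= 1178310/2
= 589155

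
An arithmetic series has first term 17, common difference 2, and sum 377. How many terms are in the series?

Using S = n/2 × [2a + (n-1)d]
377 = n/2 × [2(17) + (n-1)(2)]
377 = n/2 × [34 + 2n - 2]
754 = n × [32 + 2n]
2n² + (32)n - 754 = 0
Discriminant: Δ = (32)² - 4(2)(-754) = 1024 + 6032 = 7056
√Δ = 84
n = [-(32) + √Δ] / (2·2) = (-32 + 84) / 4 = 52 / 4 = 13
(The negative root is discarded since n must be a positive integer.)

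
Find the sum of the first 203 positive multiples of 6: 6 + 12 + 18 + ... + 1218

Factor out 6: = 6(1 + 2 + ... + 203) = 6 × n(n+1)/2
= 6 × 203×204/2
= 6 × 20706
= 124236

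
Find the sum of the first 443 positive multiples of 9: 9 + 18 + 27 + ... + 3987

Factor out 9: = 9(1 + 2 + ... + 443) = 9 × n(n+1)/2
= 9 × 443×444/2
= 9 × 98346
= 885114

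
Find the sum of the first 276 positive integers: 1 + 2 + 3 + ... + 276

Formula: ∑k = n(n+1)/2
= 276×277/2
= 76452/2
= 38226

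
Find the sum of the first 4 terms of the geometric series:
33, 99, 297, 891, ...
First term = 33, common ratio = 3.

Sₙ = a(1 - rⁿ) / (1 - r)
S_4 = 33(1 - 3^4) / (1 - 3)
S_4 = 33(1 - 81) / (-2)
S_4 = 1320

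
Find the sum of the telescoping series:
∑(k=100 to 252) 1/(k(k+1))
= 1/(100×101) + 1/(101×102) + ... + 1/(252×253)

Partial fractions: 1/(k(k+1)) = 1/k - 1/(k+1)
The series telescopes:
= (1/100 - 1/101) + (1/101 - 1/102) + ... + (1/252 - 1/253)
= 1/100 - 1/253
= 153/25300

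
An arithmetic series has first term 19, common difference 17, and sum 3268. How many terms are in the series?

Using S = n/2 × [2a + (n-1)d]
3268 = n/2 × [2(19) + (n-1)(17)]
3268 = n/2 × [38 + 17n - 17]
6536 = n × [21 + 17n]
17n² + (21)n - 6536 = 0
Discriminant: Δ = (21)² - 4(17)(-6536) = 441 + 444448 = 444889
√Δ = 667
n = [-(21) + √Δ] / (2·17) = (-21 + 667) / 34 = 646 / 34 = 19
(The negative root is discarded since n must be a positive integer.)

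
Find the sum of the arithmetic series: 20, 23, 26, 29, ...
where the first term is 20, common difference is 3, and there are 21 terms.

Sₙ = n/2 × (first + last)
Last term = a + (n-1)d = 20 + (21-1)×3 = 80
S_21 = 21/2 × (20 + 80)
S_21 = 21/2 × 100 = 1050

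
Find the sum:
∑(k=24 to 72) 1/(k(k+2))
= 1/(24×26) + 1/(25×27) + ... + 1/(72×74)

Partial fractions: 1/(k(k+2)) = (1/2)[1/k - 1/(k+2)]
Telescoping leaves the first two and last two terms:
= (1/2)[1/24 + 1/25 - 1/73 - 1/74]
= 88249/3241200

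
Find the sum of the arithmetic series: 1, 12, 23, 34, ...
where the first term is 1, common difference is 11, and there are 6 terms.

Sₙ = n/2 × (first + last)
Last term = a + (n-1)d = 1 + (6-1)×11 = 56
S_6 = 6/2 × (1 + 56)
S_6 = 6/2 × 57 = 171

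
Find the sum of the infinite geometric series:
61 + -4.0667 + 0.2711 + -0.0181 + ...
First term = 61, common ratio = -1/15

For |r| < 1, S = a / (1 - r)
S = 61 / (1 - (-1/15))
S = 61 / (16/15)
S = 915/16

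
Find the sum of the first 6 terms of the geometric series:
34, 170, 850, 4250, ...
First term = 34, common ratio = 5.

Sₙ = a(1 - rⁿ) / (1 - r)
S_6 = 34(1 - 5^6) / (1 - 5)
S_6 = 34(1 - 15625) / (-4)
S_6 = 132804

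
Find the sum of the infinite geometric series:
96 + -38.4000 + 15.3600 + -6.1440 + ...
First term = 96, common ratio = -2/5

For |r| < 1, S = a / (1 - r)
S = 96 / (1 - (-2/5))
S = 96 / (7/5)
S = 480/7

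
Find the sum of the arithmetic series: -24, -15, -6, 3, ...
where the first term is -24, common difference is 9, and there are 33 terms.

Sₙ = n/2 × (first + last)
Last term = a + (n-1)d = -24 + (33-1)×9 = 264
S_33 = 33/2 × (-24 + 264)
S_33 = 33/2 × 240 = 3960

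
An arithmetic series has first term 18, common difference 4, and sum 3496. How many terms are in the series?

Using S = n/2 × [2a + (n-1)d]
3496 = n/2 × [2(18) + (n-1)(4)]
3496 = n/2 × [36 + 4n - 4]
6992 = n × [32 + 4n]
4n² + (32)n - 6992 = 0
Discriminant: Δ = (32)² - 4(4)(-6992) = 1024 + 111872 = 112896
√Δ = 336
n = [-(32) + √Δ] / (2·4) = (-32 + 336) / 8 = 304 / 8 = 38
(The negative root is discarded since n must be a positive integer.)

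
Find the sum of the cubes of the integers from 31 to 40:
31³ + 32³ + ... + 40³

Use ∑_{k=1}^{n} k³ = [n(n+1)/2]², then subtract the first 30 terms.
∑_{k=1}^{40} k³ = [40×41/2]² = 820² = 672400
∑_{k=1}^{30} k³ = [30×31/2]² = 465² = 216225
∑_{k=31}^{40} k³ = 672400 - 216225 = 456175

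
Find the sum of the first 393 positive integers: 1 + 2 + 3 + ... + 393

Formula: ∑k = n(n+1)/2
= 393×394/2
= 154842/2
= 77421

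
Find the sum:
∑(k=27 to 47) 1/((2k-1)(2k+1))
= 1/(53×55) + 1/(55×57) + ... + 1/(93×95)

Partial fractions: 1/((2k-1)(2k+1)) = (1/2)[1/(2k-1) - 1/(2k+1)]
The series telescopes:
= (1/2)[1/53 - 1/95]
= 21/5035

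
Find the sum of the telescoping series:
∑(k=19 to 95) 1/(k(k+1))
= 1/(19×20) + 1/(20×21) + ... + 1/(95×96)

Partial fractions: 1/(k(k+1)) = 1/k - 1/(k+1)
The series telescopes:
= (1/19 - 1/20) + (1/20 - 1/21) + ... + (1/95 - 1/96)
= 1/19 - 1/96
= 77/1824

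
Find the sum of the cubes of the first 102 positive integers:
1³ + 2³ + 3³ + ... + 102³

Formula: ∑k³ = [n(n+1)/2]²
= [102×103/2]²
= 5253²
= 27594009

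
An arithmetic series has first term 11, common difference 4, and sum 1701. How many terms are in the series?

Using S = n/2 × [2a + (n-1)d]
1701 = n/2 × [2(11) + (n-1)(4)]
1701 = n/2 × [22 + 4n - 4]
3402 = n × [18 + 4n]
4n² + (18)n - 3402 = 0
Discriminant: Δ = (18)² - 4(4)(-3402) = 324 + 54432 = 54756
√Δ = 234
n = [-(18) + √Δ] / (2·4) = (-18 + 234) / 8 = 216 / 8 = 27
(The negative root is discarded since n must be a positive integer.)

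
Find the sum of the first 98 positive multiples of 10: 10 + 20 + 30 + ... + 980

Factor out 10: = 10(1 + 2 + ... + 98) = 10 × n(n+1)/2
= 10 × 98×99/2
= 10 × 4851
= 48510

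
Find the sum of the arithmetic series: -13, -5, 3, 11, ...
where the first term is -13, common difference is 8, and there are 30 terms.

Sₙ = n/2 × (first + last)
Last term = a + (n-1)d = -13 + (30-1)×8 = 219
S_30 = 30/2 × (-13 + 219)
S_30 = 30/2 × 206 = 3090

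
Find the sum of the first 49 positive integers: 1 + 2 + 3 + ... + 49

Formula: ∑k = n(n+1)/2
= 49×50/2
= 2450/2
= 1225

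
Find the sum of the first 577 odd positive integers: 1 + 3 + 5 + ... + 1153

Sum of first n odd numbers = n²
= 577²
= 332929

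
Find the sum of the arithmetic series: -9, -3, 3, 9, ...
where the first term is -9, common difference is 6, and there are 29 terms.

Sₙ = n/2 × (first + last)
Last term = a + (n-1)d = -9 + (29-1)×6 = 159
S_29 = 29/2 × (-9 + 159)
S_29 = 29/2 × 150 = 2175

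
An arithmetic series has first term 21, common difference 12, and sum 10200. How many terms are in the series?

Using S = n/2 × [2a + (n-1)d]
10200 = n/2 × [2(21) + (n-1)(12)]
10200 = n/2 × [42 + 12n - 12]
20400 = n × [30 + 12n]
12n² + (30)n - 20400 = 0
Discriminant: Δ = (30)² - 4(12)(-20400) = 900 + 979200 = 980100
√Δ = 990
n = [-(30) + √Δ] / (2·12) = (-30 + 990) / 24 = 960 / 24 = 40
(The negative root is discarded since n must be a positive integer.)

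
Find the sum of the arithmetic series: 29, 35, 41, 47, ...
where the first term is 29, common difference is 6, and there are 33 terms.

Sₙ = n/2 × (first + last)
Last term = a + (n-1)d = 29 + (33-1)×6 = 221
S_33 = 33/2 × (29 + 221)
S_33 = 33/2 × 250 = 4125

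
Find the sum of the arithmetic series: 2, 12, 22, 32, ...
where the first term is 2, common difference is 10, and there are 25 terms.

Sₙ = n/2 × (first + last)
Last term = a + (n-1)d = 2 + (25-1)×10 = 242
S_25 = 25/2 × (2 + 242)
S_25 = 25/2 × 244 = 3050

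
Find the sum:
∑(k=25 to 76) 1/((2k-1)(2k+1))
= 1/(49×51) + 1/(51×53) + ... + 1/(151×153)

Partial fractions: 1/((2k-1)(2k+1)) = (1/2)[1/(2k-1) - 1/(2k+1)]
The series telescopes:
= (1/2)[1/49 - 1/153]
= 52/7497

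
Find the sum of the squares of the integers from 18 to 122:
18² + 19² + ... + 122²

Use ∑_{k=1}^{n} k² = n(n+1)(2n+1)/6, then subtract the first 17 terms.
∑_{k=1}^{122} k² = 122×123×245/6 = 612745
∑_{k=1}^{17} k² = 17×18×35/6 = 1785
∑_{k=18}^{122} k² = 612745 - 1785 = 610960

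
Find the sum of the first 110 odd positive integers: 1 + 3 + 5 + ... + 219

Sum of first n odd numbers = n²
= 110²
= 12100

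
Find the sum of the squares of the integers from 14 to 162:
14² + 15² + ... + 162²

Use ∑_{k=1}^{n} k² = n(n+1)(2n+1)/6, then subtract the first 13 terms.
∑_{k=1}^{162} k² = 162×163×325/6 = 1430325
∑_{k=1}^{13} k² = 13×14×27/6 = 819
∑_{k=14}^{162} k² = 1430325 - 819 = 1429506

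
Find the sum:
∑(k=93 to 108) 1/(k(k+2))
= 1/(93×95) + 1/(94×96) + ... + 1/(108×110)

Partial fractions: 1/(k(k+2)) = (1/2)[1/k - 1/(k+2)]
Telescoping leaves the first two and last two terms:
= (1/2)[1/93 + 1/94 - 1/109 - 1/110]
= 40954/26204145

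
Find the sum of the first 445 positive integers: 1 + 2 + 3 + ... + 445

Formula: ∑k = n(n+1)/2
= 445×446/2
= 198470/2
= 99235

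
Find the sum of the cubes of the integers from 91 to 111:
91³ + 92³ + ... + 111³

Use ∑_{k=1}^{n} k³ = [n(n+1)/2]², then subtract the first 90 terms.
∑_{k=1}^{111} k³ = [111×112/2]² = 6216² = 38638656
∑_{k=1}^{90} k³ = [90×91/2]² = 4095² = 16769025
∑_{k=91}^{111} k³ = 38638656 - 16769025 = 21869631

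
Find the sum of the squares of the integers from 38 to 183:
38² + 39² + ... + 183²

Use ∑_{k=1}^{n} k² = n(n+1)(2n+1)/6, then subtract the first 37 terms.
∑_{k=1}^{183} k² = 183×184×367/6 = 2059604
∑_{k=1}^{37} k² = 37×38×75/6 = 17575
∑_{k=38}^{183} k² = 2059604 - 17575 = 2042029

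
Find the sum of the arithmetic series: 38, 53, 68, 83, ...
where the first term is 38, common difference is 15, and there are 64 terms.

Sₙ = n/2 × (first + last)
Last term = a + (n-1)d = 38 + (64-1)×15 = 983
S_64 = 64/2 × (38 + 983)
S_64 = 64/2 × 1021 = 32672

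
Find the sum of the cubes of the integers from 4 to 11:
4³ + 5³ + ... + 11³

Use ∑_{k=1}^{n} k³ = [n(n+1)/2]², then subtract the first 3 terms.
∑_{k=1}^{11} k³ = [11×12/2]² = 66² = 4356
∑_{k=1}^{3} k³ = [3×4/2]² = 6² = 36
∑_{k=4}^{11} k³ = 4356 - 36 = 4320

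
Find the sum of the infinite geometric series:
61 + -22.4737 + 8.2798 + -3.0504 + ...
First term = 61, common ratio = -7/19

For |r| < 1, S = a / (1 - r)
S = 61 / (1 - (-7/19))
S = 61 / (26/19)
S = 1159/26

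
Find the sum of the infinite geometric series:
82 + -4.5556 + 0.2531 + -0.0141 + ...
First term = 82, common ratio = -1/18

For |r| < 1, S = a / (1 - r)
S = 82 / (1 - (-1/18))
S = 82 / (19/18)
S = 1476/19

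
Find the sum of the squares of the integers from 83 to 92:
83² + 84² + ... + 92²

Use ∑_{k=1}^{n} k² = n(n+1)(2n+1)/6, then subtract the first 82 terms.
∑_{k=1}^{92} k² = 92×93×185/6 = 263810
∑_{k=1}^{82} k² = 82×83×165/6 = 187165
∑_{k=83}^{92} k² = 263810 - 187165 = 76645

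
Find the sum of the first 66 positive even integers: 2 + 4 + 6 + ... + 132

Sum of first n even numbers = n(n+1)
= 66×67
= 4422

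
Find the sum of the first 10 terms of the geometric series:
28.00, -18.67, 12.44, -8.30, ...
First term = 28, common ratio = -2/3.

Sₙ = a(1 - rⁿ) / (1 - r)
S_10 = 28(1 - (-2/3)^10) / (1 - (-2/3))
S_10 = 28(1 - (1024/59049)) / (5/3)
S_10 = 324940/19683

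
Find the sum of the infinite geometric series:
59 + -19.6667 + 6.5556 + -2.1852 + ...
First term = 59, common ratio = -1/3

For |r| < 1, S = a / (1 - r)
S = 59 / (1 - (-1/3))
S = 59 / (4/3)
S = 177/4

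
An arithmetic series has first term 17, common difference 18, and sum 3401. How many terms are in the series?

Using S = n/2 × [2a + (n-1)d]
3401 = n/2 × [2(17) + (n-1)(18)]
3401 = n/2 × [34 + 18n - 18]
6802 = n × [16 + 18n]
18n² + (16)n - 6802 = 0
Discriminant: Δ = (16)² - 4(18)(-6802) = 256 + 489744 = 490000
√Δ = 700
n = [-(16) + √Δ] / (2·18) = (-16 + 700) / 36 = 684 / 36 = 19
(The negative root is discarded since n must be a positive integer.)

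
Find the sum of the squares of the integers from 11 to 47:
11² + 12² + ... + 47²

Use ∑_{k=1}^{n} k² = n(n+1)(2n+1)/6, then subtract the first 10 terms.
∑_{k=1}^{47} k² = 47×48×95/6 = 35720
∑_{k=1}^{10} k² = 10×11×21/6 = 385
∑_{k=11}^{47} k² = 35720 - 385 = 35335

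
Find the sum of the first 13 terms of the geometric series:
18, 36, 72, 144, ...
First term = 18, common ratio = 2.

Sₙ = a(1 - rⁿ) / (1 - r)
S_13 = 18(1 - 2^13) / (1 - 2)
S_13 = 18(1 - 8192) / (-1)
S_13 = 147438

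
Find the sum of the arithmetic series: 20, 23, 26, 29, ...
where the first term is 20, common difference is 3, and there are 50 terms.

Sₙ = n/2 × (first + last)
Last term = a + (n-1)d = 20 + (50-1)×3 = 167
S_50 = 50/2 × (20 + 167)
S_50 = 50/2 × 187 = 4675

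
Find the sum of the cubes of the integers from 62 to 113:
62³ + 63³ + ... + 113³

Use ∑_{k=1}^{n} k³ = [n(n+1)/2]², then subtract the first 61 terms.
∑_{k=1}^{113} k³ = [113×114/2]² = 6441² = 41486481
∑_{k=1}^{61} k³ = [61×62/2]² = 1891² = 3575881
∑_{k=62}^{113} k³ = 41486481 - 3575881 = 37910600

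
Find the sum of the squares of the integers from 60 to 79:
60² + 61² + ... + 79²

Use ∑_{k=1}^{n} k² = n(n+1)(2n+1)/6, then subtract the first 59 terms.
∑_{k=1}^{79} k² = 79×80×159/6 = 167480
∑_{k=1}^{59} k² = 59×60×119/6 = 70210
∑_{k=60}^{79} k² = 167480 - 70210 = 97270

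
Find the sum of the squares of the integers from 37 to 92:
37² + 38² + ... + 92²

Use ∑_{k=1}^{n} k² = n(n+1)(2n+1)/6, then subtract the first 36 terms.
∑_{k=1}^{92} k² = 92×93×185/6 = 263810
∑_{k=1}^{36} k² = 36×37×73/6 = 16206
∑_{k=37}^{92} k² = 263810 - 16206 = 247604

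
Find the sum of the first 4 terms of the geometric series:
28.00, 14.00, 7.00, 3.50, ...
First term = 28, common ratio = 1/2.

Sₙ = a(1 - rⁿ) / (1 - r)
S_4 = 28(1 - (1/2)^4) / (1 - (1/2))
S_4 = 28(1 - (1/16)) / (1/2)
S_4 = 105/2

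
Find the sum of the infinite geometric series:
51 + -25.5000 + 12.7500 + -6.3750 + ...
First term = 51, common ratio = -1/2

For |r| < 1, S = a / (1 - r)
S = 51 / (1 - (-1/2))
S = 51 / (3/2)
S = 34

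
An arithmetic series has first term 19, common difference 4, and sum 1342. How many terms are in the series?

Using S = n/2 × [2a + (n-1)d]
1342 = n/2 × [2(19) + (n-1)(4)]
1342 = n/2 × [38 + 4n - 4]
2684 = n × [34 + 4n]
4n² + (34)n - 2684 = 0
Discriminant: Δ = (34)² - 4(4)(-2684) = 1156 + 42944 = 44100
√Δ = 210
n = [-(34) + √Δ] / (2·4) = (-34 + 210) / 8 = 176 / 8 = 22
(The negative root is discarded since n must be a positive integer.)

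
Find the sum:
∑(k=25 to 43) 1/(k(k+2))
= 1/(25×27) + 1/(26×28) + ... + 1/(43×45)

Partial fractions: 1/(k(k+2)) = (1/2)[1/k - 1/(k+2)]
Telescoping leaves the first two and last two terms:
= (1/2)[1/25 + 1/26 - 1/44 - 1/45]
= 4313/257400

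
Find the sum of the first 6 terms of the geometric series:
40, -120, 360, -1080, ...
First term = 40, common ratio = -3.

Sₙ = a(1 - rⁿ) / (1 - r)
S_6 = 40(1 - (-3)^6) / (1 - (-3))
S_6 = 40(1 - 729) / (4)
S_6 = -7280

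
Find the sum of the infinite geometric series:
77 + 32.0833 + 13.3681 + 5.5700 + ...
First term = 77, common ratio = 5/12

For |r| < 1, S = a / (1 - r)
S = 77 / (1 - (5/12))
S = 77 / (7/12)
S = 132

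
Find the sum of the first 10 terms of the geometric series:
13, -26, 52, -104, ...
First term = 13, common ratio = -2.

Sₙ = a(1 - rⁿ) / (1 - r)
S_10 = 13(1 - (-2)^10) / (1 - (-2))
S_10 = 13(1 - 1024) / (3)
S_10 = -4433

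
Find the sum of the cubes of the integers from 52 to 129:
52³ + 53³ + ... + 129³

Use ∑_{k=1}^{n} k³ = [n(n+1)/2]², then subtract the first 51 terms.
∑_{k=1}^{129} k³ = [129×130/2]² = 8385² = 70308225
∑_{k=1}^{51} k³ = [51×52/2]² = 1326² = 1758276
∑_{k=52}^{129} k³ = 70308225 - 1758276 = 68549949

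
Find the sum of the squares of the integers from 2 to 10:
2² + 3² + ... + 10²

Use ∑_{k=1}^{n} k² = n(n+1)(2n+1)/6, then subtract the first 1 terms.
∑_{k=1}^{10} k² = 10×11×21/6 = 385
∑_{k=1}^{1} k² = 1×2×3/6 = 1
∑_{k=2}^{10} k² = 385 - 1 = 384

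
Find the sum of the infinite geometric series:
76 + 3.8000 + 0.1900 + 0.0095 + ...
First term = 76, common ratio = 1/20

For |r| < 1, S = a / (1 - r)
S = 76 / (1 - (1/20))
S = 76 / (19/20)
S = 80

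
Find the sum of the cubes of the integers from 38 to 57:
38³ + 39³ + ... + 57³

Use ∑_{k=1}^{n} k³ = [n(n+1)/2]², then subtract the first 37 terms.
∑_{k=1}^{57} k³ = [57×58/2]² = 1653² = 2732409
∑_{k=1}^{37} k³ = [37×38/2]² = 703² = 494209
∑_{k=38}^{57} k³ = 2732409 - 494209 = 2238200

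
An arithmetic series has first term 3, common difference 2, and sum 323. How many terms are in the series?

Using S = n/2 × [2a + (n-1)d]
323 = n/2 × [2(3) + (n-1)(2)]
323 = n/2 × [6 + 2n - 2]
646 = n × [4 + 2n]
2n² + (4)n - 646 = 0
Discriminant: Δ = (4)² - 4(2)(-646) = 16 + 5168 = 5184
√Δ = 72
n = [-(4) + √Δ] / (2·2) = (-4 + 72) / 4 = 68 / 4 = 17
(The negative root is discarded since n must be a positive integer.)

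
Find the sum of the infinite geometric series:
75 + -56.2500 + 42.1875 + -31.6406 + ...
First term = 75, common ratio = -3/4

For |r| < 1, S = a / (1 - r)
S = 75 / (1 - (-3/4))
S = 75 / (7/4)
S = 300/7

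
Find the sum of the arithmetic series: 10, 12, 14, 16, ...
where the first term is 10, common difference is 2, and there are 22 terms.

Sₙ = n/2 × (first + last)
Last term = a + (n-1)d = 10 + (22-1)×2 = 52
S_22 = 22/2 × (10 + 52)
S_22 = 22/2 × 62 = 682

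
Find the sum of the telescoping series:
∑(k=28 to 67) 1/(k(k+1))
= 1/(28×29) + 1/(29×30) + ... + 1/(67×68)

Partial fractions: 1/(k(k+1)) = 1/k - 1/(k+1)
The series telescopes:
= (1/28 - 1/29) + (1/29 - 1/30) + ... + (1/67 - 1/68)
= 1/28 - 1/68
= 5/238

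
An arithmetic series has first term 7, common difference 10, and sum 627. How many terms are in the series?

Using S = n/2 × [2a + (n-1)d]
627 = n/2 × [2(7) + (n-1)(10)]
627 = n/2 × [14 + 10n - 10]
1254 = n × [4 + 10n]
10n² + (4)n - 1254 = 0
Discriminant: Δ = (4)² - 4(10)(-1254) = 16 + 50160 = 50176
√Δ = 224
n = [-(4) + √Δ] / (2·10) = (-4 + 224) / 20 = 220 / 20 = 11
(The negative root is discarded since n must be a positive integer.)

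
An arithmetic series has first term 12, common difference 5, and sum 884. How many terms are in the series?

Using S = n/2 × [2a + (n-1)d]
884 = n/2 × [2(12) + (n-1)(5)]
884 = n/2 × [24 + 5n - 5]
1768 = n × [19 + 5n]
5n² + (19)n - 1768 = 0
Discriminant: Δ = (19)² - 4(5)(-1768) = 361 + 35360 = 35721
√Δ = 189
n = [-(19) + √Δ] / (2·5) = (-19 + 189) / 10 = 170 / 10 = 17
(The negative root is discarded since n must be a positive integer.)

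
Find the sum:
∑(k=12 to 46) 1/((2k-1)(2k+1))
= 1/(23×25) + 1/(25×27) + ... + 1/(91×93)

Partial fractions: 1/((2k-1)(2k+1)) = (1/2)[1/(2k-1) - 1/(2k+1)]
The series telescopes:
= (1/2)[1/23 - 1/93]
= 35/2139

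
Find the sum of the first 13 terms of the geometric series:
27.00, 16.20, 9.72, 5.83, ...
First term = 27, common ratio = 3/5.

Sₙ = a(1 - rⁿ) / (1 - r)
S_13 = 27(1 - (3/5)^13) / (1 - (3/5))
S_13 = 27(1 - (1594323/1220703125)) / (2/5)
S_13 = 16457968827/244140625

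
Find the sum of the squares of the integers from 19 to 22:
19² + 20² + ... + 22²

Use ∑_{k=1}^{n} k² = n(n+1)(2n+1)/6, then subtract the first 18 terms.
∑_{k=1}^{22} k² = 22×23×45/6 = 3795
∑_{k=1}^{18} k² = 18×19×37/6 = 2109
∑_{k=19}^{22} k² = 3795 - 2109 = 1686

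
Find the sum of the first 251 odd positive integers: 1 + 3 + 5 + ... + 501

Sum of first n odd numbers = n²
= 251²
= 63001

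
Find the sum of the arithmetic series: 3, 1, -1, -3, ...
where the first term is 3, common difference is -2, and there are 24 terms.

Sₙ = n/2 × (first + last)
Last term = a + (n-1)d = 3 + (24-1)×(-2) = -43
S_24 = 24/2 × (3 + (-43))
S_24 = 24/2 × (-40) = -480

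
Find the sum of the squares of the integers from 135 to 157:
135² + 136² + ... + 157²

Use ∑_{k=1}^{n} k² = n(n+1)(2n+1)/6, then subtract the first 134 terms.
∑_{k=1}^{157} k² = 157×158×315/6 = 1302315
∑_{k=1}^{134} k² = 134×135×269/6 = 811035
∑_{k=135}^{157} k² = 1302315 - 811035 = 491280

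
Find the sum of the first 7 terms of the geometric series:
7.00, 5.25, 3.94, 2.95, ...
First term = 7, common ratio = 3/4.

Sₙ = a(1 - rⁿ) / (1 - r)
S_7 = 7(1 - (3/4)^7) / (1 - (3/4))
S_7 = 7(1 - (2187/16384)) / (1/4)
S_7 = 99379/4096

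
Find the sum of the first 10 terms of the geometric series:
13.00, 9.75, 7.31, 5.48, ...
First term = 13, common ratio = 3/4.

Sₙ = a(1 - rⁿ) / (1 - r)
S_10 = 13(1 - (3/4)^10) / (1 - (3/4))
S_10 = 13(1 - (59049/1048576)) / (1/4)
S_10 = 12863851/262144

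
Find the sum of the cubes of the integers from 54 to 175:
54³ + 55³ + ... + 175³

Use ∑_{k=1}^{n} k³ = [n(n+1)/2]², then subtract the first 53 terms.
∑_{k=1}^{175} k³ = [175×176/2]² = 15400² = 237160000
∑_{k=1}^{53} k³ = [53×54/2]² = 1431² = 2047761
∑_{k=54}^{175} k³ = 237160000 - 2047761 = 235112239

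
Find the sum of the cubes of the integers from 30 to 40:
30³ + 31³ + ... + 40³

Use ∑_{k=1}^{n} k³ = [n(n+1)/2]², then subtract the first 29 terms.
∑_{k=1}^{40} k³ = [40×41/2]² = 820² = 672400
∑_{k=1}^{29} k³ = [29×30/2]² = 435² = 189225
∑_{k=30}^{40} k³ = 672400 - 189225 = 483175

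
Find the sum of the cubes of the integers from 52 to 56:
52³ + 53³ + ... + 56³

Use ∑_{k=1}^{n} k³ = [n(n+1)/2]², then subtract the first 51 terms.
∑_{k=1}^{56} k³ = [56×57/2]² = 1596² = 2547216
∑_{k=1}^{51} k³ = [51×52/2]² = 1326² = 1758276
∑_{k=52}^{56} k³ = 2547216 - 1758276 = 788940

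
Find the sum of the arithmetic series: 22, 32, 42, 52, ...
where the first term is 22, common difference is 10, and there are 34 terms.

Sₙ = n/2 × (first + last)
Last term = a + (n-1)d = 22 + (34-1)×10 = 352
S_34 = 34/2 × (22 + 352)
S_34 = 34/2 × 374 = 6358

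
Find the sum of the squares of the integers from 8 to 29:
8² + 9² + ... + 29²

Use ∑_{k=1}^{n} k² = n(n+1)(2n+1)/6, then subtract the first 7 terms.
∑_{k=1}^{29} k² = 29×30×59/6 = 8555
∑_{k=1}^{7} k² = 7×8×15/6 = 140
∑_{k=8}^{29} k² = 8555 - 140 = 8415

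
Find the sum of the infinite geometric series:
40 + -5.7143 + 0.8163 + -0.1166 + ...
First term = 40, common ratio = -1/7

For |r| < 1, S = a / (1 - r)
S = 40 / (1 - (-1/7))
S = 40 / (8/7)
S = 35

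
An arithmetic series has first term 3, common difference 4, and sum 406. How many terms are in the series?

Using S = n/2 × [2a + (n-1)d]
406 = n/2 × [2(3) + (n-1)(4)]
406 = n/2 × [6 + 4n - 4]
812 = n × [2 + 4n]
4n² + (2)n - 812 = 0
Discriminant: Δ = (2)² - 4(4)(-812) = 4 + 12992 = 12996
√Δ = 114
n = [-(2) + √Δ] / (2·4) = (-2 + 114) / 8 = 112 / 8 = 14
(The negative root is discarded since n must be a positive integer.)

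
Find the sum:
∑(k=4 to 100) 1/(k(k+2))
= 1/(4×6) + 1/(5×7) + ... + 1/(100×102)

Partial fractions: 1/(k(k+2)) = (1/2)[1/k - 1/(k+2)]
Telescoping leaves the first two and last two terms:
= (1/2)[1/4 + 1/5 - 1/101 - 1/102]
= 44329/206040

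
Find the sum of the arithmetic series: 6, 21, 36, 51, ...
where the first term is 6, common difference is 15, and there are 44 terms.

Sₙ = n/2 × (first + last)
Last term = a + (n-1)d = 6 + (44-1)×15 = 651
S_44 = 44/2 × (6 + 651)
S_44 = 44/2 × 657 = 14454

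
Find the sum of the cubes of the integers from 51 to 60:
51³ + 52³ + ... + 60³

Use ∑_{k=1}^{n} k³ = [n(n+1)/2]², then subtract the first 50 terms.
∑_{k=1}^{60} k³ = [60×61/2]² = 1830² = 3348900
∑_{k=1}^{50} k³ = [50×51/2]² = 1275² = 1625625
∑_{k=51}^{60} k³ = 3348900 - 1625625 = 1723275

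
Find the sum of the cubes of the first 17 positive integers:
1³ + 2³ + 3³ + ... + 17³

Formula: ∑k³ = [n(n+1)/2]²
= [17×18/2]²
= 153²
= 23409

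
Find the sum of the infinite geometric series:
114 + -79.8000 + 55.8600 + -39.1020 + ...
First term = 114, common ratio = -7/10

For |r| < 1, S = a / (1 - r)
S = 114 / (1 - (-7/10))
S = 114 / (17/10)
S = 1140/17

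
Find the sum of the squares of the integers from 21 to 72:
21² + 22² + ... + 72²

Use ∑_{k=1}^{n} k² = n(n+1)(2n+1)/6, then subtract the first 20 terms.
∑_{k=1}^{72} k² = 72×73×145/6 = 127020
∑_{k=1}^{20} k² = 20×21×41/6 = 2870
∑_{k=21}^{72} k² = 127020 - 2870 = 124150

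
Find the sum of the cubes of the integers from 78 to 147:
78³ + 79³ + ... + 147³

Use ∑_{k=1}^{n} k³ = [n(n+1)/2]², then subtract the first 77 terms.
∑_{k=1}^{147} k³ = [147×148/2]² = 10878² = 118330884
∑_{k=1}^{77} k³ = [77×78/2]² = 3003² = 9018009
∑_{k=78}^{147} k³ = 118330884 - 9018009 = 109312875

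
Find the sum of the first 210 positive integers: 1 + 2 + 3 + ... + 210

Formula: ∑k = n(n+1)/2
= 210×211/2
= 44310/2
= 22155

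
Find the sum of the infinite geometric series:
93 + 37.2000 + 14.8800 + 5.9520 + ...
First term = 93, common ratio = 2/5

For |r| < 1, S = a / (1 - r)
S = 93 / (1 - (2/5))
S = 93 / (3/5)
S = 155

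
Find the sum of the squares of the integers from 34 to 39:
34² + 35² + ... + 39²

Use ∑_{k=1}^{n} k² = n(n+1)(2n+1)/6, then subtract the first 33 terms.
∑_{k=1}^{39} k² = 39×40×79/6 = 20540
∑_{k=1}^{33} k² = 33×34×67/6 = 12529
∑_{k=34}^{39} k² = 20540 - 12529 = 8011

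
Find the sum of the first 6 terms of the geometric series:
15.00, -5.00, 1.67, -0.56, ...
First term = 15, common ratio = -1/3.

Sₙ = a(1 - rⁿ) / (1 - r)
S_6 = 15(1 - (-1/3)^6) / (1 - (-1/3))
S_6 = 15(1 - (1/729)) / (4/3)
S_6 = 910/81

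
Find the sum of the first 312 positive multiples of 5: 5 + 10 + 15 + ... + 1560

Factor out 5: = 5(1 + 2 + ... + 312) = 5 × n(n+1)/2
= 5 × 312×313/2
= 5 × 48828
= 244140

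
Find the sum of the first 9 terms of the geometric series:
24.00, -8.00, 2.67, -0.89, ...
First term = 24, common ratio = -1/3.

Sₙ = a(1 - rⁿ) / (1 - r)
S_9 = 24(1 - (-1/3)^9) / (1 - (-1/3))
S_9 = 24(1 - (-1/19683)) / (4/3)
S_9 = 39368/2187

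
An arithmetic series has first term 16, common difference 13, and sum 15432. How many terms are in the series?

Using S = n/2 × [2a + (n-1)d]
15432 = n/2 × [2(16) + (n-1)(13)]
15432 = n/2 × [32 + 13n - 13]
30864 = n × [19 + 13n]
13n² + (19)n - 30864 = 0
Discriminant: Δ = (19)² - 4(13)(-30864) = 361 + 1604928 = 1605289
√Δ = 1267
n = [-(19) + √Δ] / (2·13) = (-19 + 1267) / 26 = 1248 / 26 = 48
(The negative root is discarded since n must be a positive integer.)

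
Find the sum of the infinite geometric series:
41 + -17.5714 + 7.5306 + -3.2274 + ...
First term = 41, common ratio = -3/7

For |r| < 1, S = a / (1 - r)
S = 41 / (1 - (-3/7))
S = 41 / (10/7)
S = 287/10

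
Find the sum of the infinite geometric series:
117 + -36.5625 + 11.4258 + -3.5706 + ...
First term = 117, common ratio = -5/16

For |r| < 1, S = a / (1 - r)
S = 117 / (1 - (-5/16))
S = 117 / (21/16)
S = 624/7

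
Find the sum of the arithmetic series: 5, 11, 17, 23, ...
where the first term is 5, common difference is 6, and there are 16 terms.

Sₙ = n/2 × (first + last)
Last term = a + (n-1)d = 5 + (16-1)×6 = 95
S_16 = 16/2 × (5 + 95)
S_16 = 16/2 × 100 = 800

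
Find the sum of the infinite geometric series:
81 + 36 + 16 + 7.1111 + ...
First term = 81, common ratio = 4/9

For |r| < 1, S = a / (1 - r)
S = 81 / (1 - (4/9))
S = 81 / (5/9)
S = 729/5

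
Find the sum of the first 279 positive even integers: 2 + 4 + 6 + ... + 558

Sum of first n even numbers = n(n+1)
= 279×280
= 78120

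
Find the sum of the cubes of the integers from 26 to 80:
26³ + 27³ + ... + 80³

Use ∑_{k=1}^{n} k³ = [n(n+1)/2]², then subtract the first 25 terms.
∑_{k=1}^{80} k³ = [80×81/2]² = 3240² = 10497600
∑_{k=1}^{25} k³ = [25×26/2]² = 325² = 105625
∑_{k=26}^{80} k³ = 10497600 - 105625 = 10391975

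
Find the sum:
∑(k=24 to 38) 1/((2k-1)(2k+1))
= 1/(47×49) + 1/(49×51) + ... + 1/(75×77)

Partial fractions: 1/((2k-1)(2k+1)) = (1/2)[1/(2k-1) - 1/(2k+1)]
The series telescopes:
= (1/2)[1/47 - 1/77]
= 15/3619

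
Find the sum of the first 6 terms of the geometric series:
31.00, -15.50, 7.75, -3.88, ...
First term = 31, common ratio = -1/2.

Sₙ = a(1 - rⁿ) / (1 - r)
S_6 = 31(1 - (-1/2)^6) / (1 - (-1/2))
S_6 = 31(1 - (1/64)) / (3/2)
S_6 = 651/32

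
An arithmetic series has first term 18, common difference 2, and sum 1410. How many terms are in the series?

Using S = n/2 × [2a + (n-1)d]
1410 = n/2 × [2(18) + (n-1)(2)]
1410 = n/2 × [36 + 2n - 2]
2820 = n × [34 + 2n]
2n² + (34)n - 2820 = 0
Discriminant: Δ = (34)² - 4(2)(-2820) = 1156 + 22560 = 23716
√Δ = 154
n = [-(34) + √Δ] / (2·2) = (-34 + 154) / 4 = 120 / 4 = 30
(The negative root is discarded since n must be a positive integer.)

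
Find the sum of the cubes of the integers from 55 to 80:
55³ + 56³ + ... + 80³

Use ∑_{k=1}^{n} k³ = [n(n+1)/2]², then subtract the first 54 terms.
∑_{k=1}^{80} k³ = [80×81/2]² = 3240² = 10497600
∑_{k=1}^{54} k³ = [54×55/2]² = 1485² = 2205225
∑_{k=55}^{80} k³ = 10497600 - 2205225 = 8292375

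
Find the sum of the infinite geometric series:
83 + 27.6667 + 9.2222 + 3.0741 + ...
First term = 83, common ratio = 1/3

For |r| < 1, S = a / (1 - r)
S = 83 / (1 - (1/3))
S = 83 / (2/3)
S = 249/2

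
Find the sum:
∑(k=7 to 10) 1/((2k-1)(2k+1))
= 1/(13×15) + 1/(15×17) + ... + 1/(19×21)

Partial fractions: 1/((2k-1)(2k+1)) = (1/2)[1/(2k-1) - 1/(2k+1)]
The series telescopes:
= (1/2)[1/13 - 1/21]
= 4/273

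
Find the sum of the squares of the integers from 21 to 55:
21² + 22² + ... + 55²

Use ∑_{k=1}^{n} k² = n(n+1)(2n+1)/6, then subtract the first 20 terms.
∑_{k=1}^{55} k² = 55×56×111/6 = 56980
∑_{k=1}^{20} k² = 20×21×41/6 = 2870
∑_{k=21}^{55} k² = 56980 - 2870 = 54110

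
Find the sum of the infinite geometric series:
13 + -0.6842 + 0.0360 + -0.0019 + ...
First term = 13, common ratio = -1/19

For |r| < 1, S = a / (1 - r)
S = 13 / (1 - (-1/19))
S = 13 / (20/19)
S = 247/20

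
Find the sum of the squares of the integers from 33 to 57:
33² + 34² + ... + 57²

Use ∑_{k=1}^{n} k² = n(n+1)(2n+1)/6, then subtract the first 32 terms.
∑_{k=1}^{57} k² = 57×58×115/6 = 63365
∑_{k=1}^{32} k² = 32×33×65/6 = 11440
∑_{k=33}^{57} k² = 63365 - 11440 = 51925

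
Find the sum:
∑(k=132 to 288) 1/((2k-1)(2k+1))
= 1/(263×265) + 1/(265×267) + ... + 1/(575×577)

Partial fractions: 1/((2k-1)(2k+1)) = (1/2)[1/(2k-1) - 1/(2k+1)]
The series telescopes:
= (1/2)[1/263 - 1/577]
= 157/151751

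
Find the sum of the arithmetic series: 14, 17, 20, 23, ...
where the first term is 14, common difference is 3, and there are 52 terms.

Sₙ = n/2 × (first + last)
Last term = a + (n-1)d = 14 + (52-1)×3 = 167
S_52 = 52/2 × (14 + 167)
S_52 = 52/2 × 181 = 4706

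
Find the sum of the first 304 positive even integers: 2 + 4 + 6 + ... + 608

Sum of first n even numbers = n(n+1)
= 304×305
= 92720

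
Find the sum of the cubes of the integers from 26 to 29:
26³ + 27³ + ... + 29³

Use ∑_{k=1}^{n} k³ = [n(n+1)/2]², then subtract the first 25 terms.
∑_{k=1}^{29} k³ = [29×30/2]² = 435² = 189225
∑_{k=1}^{25} k³ = [25×26/2]² = 325² = 105625
∑_{k=26}^{29} k³ = 189225 - 105625 = 83600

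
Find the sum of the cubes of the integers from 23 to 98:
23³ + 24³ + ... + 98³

Use ∑_{k=1}^{n} k³ = [n(n+1)/2]², then subtract the first 22 terms.
∑_{k=1}^{98} k³ = [98×99/2]² = 4851² = 23532201
∑_{k=1}^{22} k³ = [22×23/2]² = 253² = 64009
∑_{k=23}^{98} k³ = 23532201 - 64009 = 23468192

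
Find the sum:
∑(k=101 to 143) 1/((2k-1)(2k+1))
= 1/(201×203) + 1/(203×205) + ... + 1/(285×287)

Partial fractions: 1/((2k-1)(2k+1)) = (1/2)[1/(2k-1) - 1/(2k+1)]
The series telescopes:
= (1/2)[1/201 - 1/287]
= 43/57687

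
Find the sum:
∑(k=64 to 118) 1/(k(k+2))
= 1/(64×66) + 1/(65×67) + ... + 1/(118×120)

Partial fractions: 1/(k(k+2)) = (1/2)[1/k - 1/(k+2)]
Telescoping leaves the first two and last two terms:
= (1/2)[1/64 + 1/65 - 1/119 - 1/120]
= 21197/2970240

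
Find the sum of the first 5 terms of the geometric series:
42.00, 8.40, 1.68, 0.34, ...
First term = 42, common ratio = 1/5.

Sₙ = a(1 - rⁿ) / (1 - r)
S_5 = 42(1 - (1/5)^5) / (1 - (1/5))
S_5 = 42(1 - (1/3125)) / (4/5)
S_5 = 32802/625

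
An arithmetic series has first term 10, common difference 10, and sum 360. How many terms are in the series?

Using S = n/2 × [2a + (n-1)d]
360 = n/2 × [2(10) + (n-1)(10)]
360 = n/2 × [20 + 10n - 10]
720 = n × [10 + 10n]
10n² + (10)n - 720 = 0
Discriminant: Δ = (10)² - 4(10)(-720) = 100 + 28800 = 28900
√Δ = 170
n = [-(10) + √Δ] / (2·10) = (-10 + 170) / 20 = 160 / 20 = 8
(The negative root is discarded since n must be a positive integer.)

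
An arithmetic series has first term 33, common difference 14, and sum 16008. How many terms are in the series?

Using S = n/2 × [2a + (n-1)d]
16008 = n/2 × [2(33) + (n-1)(14)]
16008 = n/2 × [66 + 14n - 14]
32016 = n × [52 + 14n]
14n² + (52)n - 32016 = 0
Discriminant: Δ = (52)² - 4(14)(-32016) = 2704 + 1792896 = 1795600
√Δ = 1340
n = [-(52) + √Δ] / (2·14) = (-52 + 1340) / 28 = 1288 / 28 = 46
(The negative root is discarded since n must be a positive integer.)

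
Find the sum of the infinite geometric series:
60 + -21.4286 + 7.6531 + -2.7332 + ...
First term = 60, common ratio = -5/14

For |r| < 1, S = a / (1 - r)
S = 60 / (1 - (-5/14))
S = 60 / (19/14)
S = 840/19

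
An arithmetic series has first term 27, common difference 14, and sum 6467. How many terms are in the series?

Using S = n/2 × [2a + (n-1)d]
6467 = n/2 × [2(27) + (n-1)(14)]
6467 = n/2 × [54 + 14n - 14]
12934 = n × [40 + 14n]
14n² + (40)n - 12934 = 0
Discriminant: Δ = (40)² - 4(14)(-12934) = 1600 + 724304 = 725904
√Δ = 852
n = [-(40) + √Δ] / (2·14) = (-40 + 852) / 28 = 812 / 28 = 29
(The negative root is discarded since n must be a positive integer.)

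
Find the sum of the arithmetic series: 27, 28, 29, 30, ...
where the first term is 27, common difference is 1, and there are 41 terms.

Sₙ = n/2 × (first + last)
Last term = a + (n-1)d = 27 + (41-1)×1 = 67
S_41 = 41/2 × (27 + 67)
S_41 = 41/2 × 94 = 1927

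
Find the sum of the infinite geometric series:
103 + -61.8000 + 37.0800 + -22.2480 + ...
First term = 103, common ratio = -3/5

For |r| < 1, S = a / (1 - r)
S = 103 / (1 - (-3/5))
S = 103 / (8/5)
S = 515/8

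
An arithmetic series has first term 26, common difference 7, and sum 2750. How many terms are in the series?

Using S = n/2 × [2a + (n-1)d]
2750 = n/2 × [2(26) + (n-1)(7)]
2750 = n/2 × [52 + 7n - 7]
5500 = n × [45 + 7n]
7n² + (45)n - 5500 = 0
Discriminant: Δ = (45)² - 4(7)(-5500) = 2025 + 154000 = 156025
√Δ = 395
n = [-(45) + √Δ] / (2·7) = (-45 + 395) / 14 = 350 / 14 = 25
(The negative root is discarded since n must be a positive integer.)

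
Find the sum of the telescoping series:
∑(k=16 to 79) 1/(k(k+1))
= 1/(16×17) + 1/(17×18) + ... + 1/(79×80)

Partial fractions: 1/(k(k+1)) = 1/k - 1/(k+1)
The series telescopes:
= (1/16 - 1/17) + (1/17 - 1/18) + ... + (1/79 - 1/80)
= 1/16 - 1/80
= 1/20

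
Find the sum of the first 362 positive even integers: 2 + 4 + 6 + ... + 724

Sum of first n even numbers = n(n+1)
= 362×363
= 131406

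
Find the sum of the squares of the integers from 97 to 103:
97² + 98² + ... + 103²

Use ∑_{k=1}^{n} k² = n(n+1)(2n+1)/6, then subtract the first 96 terms.
∑_{k=1}^{103} k² = 103×104×207/6 = 369564
∑_{k=1}^{96} k² = 96×97×193/6 = 299536
∑_{k=97}^{103} k² = 369564 - 299536 = 70028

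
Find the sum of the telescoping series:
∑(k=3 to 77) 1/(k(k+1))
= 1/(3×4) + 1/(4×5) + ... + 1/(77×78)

Partial fractions: 1/(k(k+1)) = 1/k - 1/(k+1)
The series telescopes:
= (1/3 - 1/4) + (1/4 - 1/5) + ... + (1/77 - 1/78)
= 1/3 - 1/78
= 25/78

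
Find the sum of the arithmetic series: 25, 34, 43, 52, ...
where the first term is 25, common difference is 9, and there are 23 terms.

Sₙ = n/2 × (first + last)
Last term = a + (n-1)d = 25 + (23-1)×9 = 223
S_23 = 23/2 × (25 + 223)
S_23 = 23/2 × 248 = 2852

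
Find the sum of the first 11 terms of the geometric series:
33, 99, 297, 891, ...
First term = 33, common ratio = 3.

Sₙ = a(1 - rⁿ) / (1 - r)
S_11 = 33(1 - 3^11) / (1 - 3)
S_11 = 33(1 - 177147) / (-2)
S_11 = 2922909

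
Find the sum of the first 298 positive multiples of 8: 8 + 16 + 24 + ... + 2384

Factor out 8: = 8(1 + 2 + ... + 298) = 8 × n(n+1)/2
= 8 × 298×299/2
= 8 × 44551
= 356408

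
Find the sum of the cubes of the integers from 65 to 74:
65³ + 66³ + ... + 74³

Use ∑_{k=1}^{n} k³ = [n(n+1)/2]², then subtract the first 64 terms.
∑_{k=1}^{74} k³ = [74×75/2]² = 2775² = 7700625
∑_{k=1}^{64} k³ = [64×65/2]² = 2080² = 4326400
∑_{k=65}^{74} k³ = 7700625 - 4326400 = 3374225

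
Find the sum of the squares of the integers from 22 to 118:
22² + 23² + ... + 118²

Use ∑_{k=1}^{n} k² = n(n+1)(2n+1)/6, then subtract the first 21 terms.
∑_{k=1}^{118} k² = 118×119×237/6 = 554659
∑_{k=1}^{21} k² = 21×22×43/6 = 3311
∑_{k=22}^{118} k² = 554659 - 3311 = 551348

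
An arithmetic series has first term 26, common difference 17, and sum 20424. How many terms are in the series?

Using S = n/2 × [2a + (n-1)d]
20424 = n/2 × [2(26) + (n-1)(17)]
20424 = n/2 × [52 + 17n - 17]
40848 = n × [35 + 17n]
17n² + (35)n - 40848 = 0
Discriminant: Δ = (35)² - 4(17)(-40848) = 1225 + 2777664 = 2778889
√Δ = 1667
n = [-(35) + √Δ] / (2·17) = (-35 + 1667) / 34 = 1632 / 34 = 48
(The negative root is discarded since n must be a positive integer.)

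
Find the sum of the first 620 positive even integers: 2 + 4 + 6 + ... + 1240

Sum of first n even numbers = n(n+1)
= 620×621
= 385020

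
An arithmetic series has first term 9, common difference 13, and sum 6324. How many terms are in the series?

Using S = n/2 × [2a + (n-1)d]
6324 = n/2 × [2(9) + (n-1)(13)]
6324 = n/2 × [18 + 13n - 13]
12648 = n × [5 + 13n]
13n² + (5)n - 12648 = 0
Discriminant: Δ = (5)² - 4(13)(-12648) = 25 + 657696 = 657721
√Δ = 811
n = [-(5) + √Δ] / (2·13) = (-5 + 811) / 26 = 806 / 26 = 31
(The negative root is discarded since n must be a positive integer.)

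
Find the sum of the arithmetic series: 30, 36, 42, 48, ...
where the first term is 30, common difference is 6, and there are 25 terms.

Sₙ = n/2 × (first + last)
Last term = a + (n-1)d = 30 + (25-1)×6 = 174
S_25 = 25/2 × (30 + 174)
S_25 = 25/2 × 204 = 2550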